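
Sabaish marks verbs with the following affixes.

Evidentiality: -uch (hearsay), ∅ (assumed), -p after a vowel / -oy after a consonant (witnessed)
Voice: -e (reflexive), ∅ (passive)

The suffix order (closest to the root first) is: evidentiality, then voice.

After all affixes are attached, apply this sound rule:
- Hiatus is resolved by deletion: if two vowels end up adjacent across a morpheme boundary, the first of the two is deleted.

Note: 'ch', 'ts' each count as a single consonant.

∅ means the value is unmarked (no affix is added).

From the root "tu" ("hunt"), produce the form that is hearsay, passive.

tuch

Attach evidentiality hearsay -uch → tuuch.
voice = passive: zero marking, form stays tuuch.
Apply vowel deletion: tuuch → tuch.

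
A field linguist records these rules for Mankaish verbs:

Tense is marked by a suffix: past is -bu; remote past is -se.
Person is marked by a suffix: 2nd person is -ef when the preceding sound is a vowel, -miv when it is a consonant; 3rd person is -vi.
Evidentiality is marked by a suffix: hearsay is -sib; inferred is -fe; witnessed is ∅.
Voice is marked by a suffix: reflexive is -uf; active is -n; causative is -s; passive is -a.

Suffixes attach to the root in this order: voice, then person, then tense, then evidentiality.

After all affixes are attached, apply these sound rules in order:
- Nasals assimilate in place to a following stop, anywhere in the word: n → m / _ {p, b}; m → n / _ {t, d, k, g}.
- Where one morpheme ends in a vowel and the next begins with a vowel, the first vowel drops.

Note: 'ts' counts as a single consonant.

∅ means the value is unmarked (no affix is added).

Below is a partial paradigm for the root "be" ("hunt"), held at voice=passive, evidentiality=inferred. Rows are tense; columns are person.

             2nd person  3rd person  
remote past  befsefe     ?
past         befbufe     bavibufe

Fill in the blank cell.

bavisefe

Attach voice passive -a → bea.
Attach person 3rd person -vi → beavi.
Attach tense remote past -se → beavise.
Attach evidentiality inferred -fe → beavisefe.
Nasal assimilation: no change.
Apply vowel deletion: beavisefe → bavisefe.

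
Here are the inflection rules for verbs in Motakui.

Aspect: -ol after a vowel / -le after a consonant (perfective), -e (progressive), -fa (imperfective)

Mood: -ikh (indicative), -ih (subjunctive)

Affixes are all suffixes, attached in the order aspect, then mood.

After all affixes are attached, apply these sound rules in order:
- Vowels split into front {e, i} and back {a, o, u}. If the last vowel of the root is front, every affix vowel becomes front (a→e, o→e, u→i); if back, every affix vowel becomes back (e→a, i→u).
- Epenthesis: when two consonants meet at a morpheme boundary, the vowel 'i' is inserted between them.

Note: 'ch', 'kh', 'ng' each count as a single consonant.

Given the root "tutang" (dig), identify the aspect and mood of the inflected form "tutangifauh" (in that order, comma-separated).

Segment: tutang-fa-ih.
aspect: -fa → imperfective.
mood: -ih → subjunctive.

imperfective, subjunctive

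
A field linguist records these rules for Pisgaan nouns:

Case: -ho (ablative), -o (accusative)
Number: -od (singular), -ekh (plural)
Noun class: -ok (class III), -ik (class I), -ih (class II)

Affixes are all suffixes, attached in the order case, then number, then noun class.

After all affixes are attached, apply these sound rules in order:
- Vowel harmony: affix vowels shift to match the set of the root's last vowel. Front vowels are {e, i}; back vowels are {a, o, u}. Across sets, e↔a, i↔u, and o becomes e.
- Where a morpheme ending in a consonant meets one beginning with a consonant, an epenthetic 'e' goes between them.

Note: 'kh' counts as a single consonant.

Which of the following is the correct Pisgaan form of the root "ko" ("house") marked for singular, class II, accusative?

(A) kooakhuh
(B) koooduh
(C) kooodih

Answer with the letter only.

Attach case accusative -o → koo.
Attach number singular -od → koood.
Attach noun class class II -ih → kooodih.
Apply vowel harmony: kooodih → koooduh.
Epenthesis: no change.
So the correct form is koooduh, option (B).
(C) kooodih is wrong: it fails to apply the sound rule(s).
(A) kooakhuh is wrong: it uses plural instead of singular for number.

B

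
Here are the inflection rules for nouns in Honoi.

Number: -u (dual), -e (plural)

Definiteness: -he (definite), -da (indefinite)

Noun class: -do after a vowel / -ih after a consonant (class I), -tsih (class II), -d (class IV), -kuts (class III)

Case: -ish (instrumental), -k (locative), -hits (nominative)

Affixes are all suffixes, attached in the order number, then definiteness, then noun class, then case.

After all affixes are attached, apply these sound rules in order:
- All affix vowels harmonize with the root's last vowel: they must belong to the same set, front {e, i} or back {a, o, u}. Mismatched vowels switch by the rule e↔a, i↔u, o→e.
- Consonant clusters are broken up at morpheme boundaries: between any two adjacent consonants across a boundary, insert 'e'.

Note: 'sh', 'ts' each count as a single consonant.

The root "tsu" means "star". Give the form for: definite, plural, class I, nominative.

Attach number plural -e → tsue.
Attach definiteness definite -he → tsuehe.
Attach noun class class I -do (after vowel 'e') → tsuehedo.
Attach case nominative -hits → tsuehedohits.
Apply vowel harmony: tsuehedohits → tsuahadohuts.
Epenthesis: no change.

tsuahadohuts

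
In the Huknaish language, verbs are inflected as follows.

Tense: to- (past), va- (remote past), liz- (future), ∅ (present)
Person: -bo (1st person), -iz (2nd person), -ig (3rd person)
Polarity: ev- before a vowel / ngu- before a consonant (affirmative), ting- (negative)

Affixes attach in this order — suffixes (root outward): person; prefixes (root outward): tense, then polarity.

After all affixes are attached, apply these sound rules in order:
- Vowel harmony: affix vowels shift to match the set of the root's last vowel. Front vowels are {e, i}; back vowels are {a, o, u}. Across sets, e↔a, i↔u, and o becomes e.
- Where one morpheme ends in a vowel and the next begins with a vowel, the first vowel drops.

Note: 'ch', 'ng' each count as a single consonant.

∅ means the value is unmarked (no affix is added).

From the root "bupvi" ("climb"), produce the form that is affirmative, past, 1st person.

ngitebupvibe

Attach tense past to- → tobupvi.
Attach person 1st person -bo → tobupvibo.
Attach polarity affirmative ngu- (before consonant 't') → ngutobupvibo.
Apply vowel harmony: ngutobupvibo → ngitebupvibe.
Vowel deletion: no change.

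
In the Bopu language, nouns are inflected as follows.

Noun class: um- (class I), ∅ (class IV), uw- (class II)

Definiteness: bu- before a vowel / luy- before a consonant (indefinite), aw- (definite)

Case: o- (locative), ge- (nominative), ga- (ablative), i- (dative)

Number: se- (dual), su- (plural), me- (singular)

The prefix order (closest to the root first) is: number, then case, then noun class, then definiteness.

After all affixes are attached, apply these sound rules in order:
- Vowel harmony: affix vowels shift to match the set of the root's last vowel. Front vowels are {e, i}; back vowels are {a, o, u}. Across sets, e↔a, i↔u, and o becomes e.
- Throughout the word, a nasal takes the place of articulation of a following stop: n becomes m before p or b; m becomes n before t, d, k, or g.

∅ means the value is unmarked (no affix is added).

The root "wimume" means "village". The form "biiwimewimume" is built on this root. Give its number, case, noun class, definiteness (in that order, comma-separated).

Segment: bu-uw-i-me-wimume.
number: me- → singular.
case: i- → dative.
noun class: uw- → class II.
definiteness: bu/luy- → indefinite.

singular, dative, class II, indefinite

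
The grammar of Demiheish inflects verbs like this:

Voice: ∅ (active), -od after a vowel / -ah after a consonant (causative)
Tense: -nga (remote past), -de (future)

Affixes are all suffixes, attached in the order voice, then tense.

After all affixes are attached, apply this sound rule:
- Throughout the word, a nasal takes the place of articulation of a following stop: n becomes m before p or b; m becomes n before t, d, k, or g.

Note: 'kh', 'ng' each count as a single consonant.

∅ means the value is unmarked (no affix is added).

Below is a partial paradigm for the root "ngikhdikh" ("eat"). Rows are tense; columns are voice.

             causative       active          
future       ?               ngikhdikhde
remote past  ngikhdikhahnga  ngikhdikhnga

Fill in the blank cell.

Attach voice causative -ah (after consonant 'kh') → ngikhdikhah.
Attach tense future -de → ngikhdikhahde.
Nasal assimilation: no change.

ngikhdikhahde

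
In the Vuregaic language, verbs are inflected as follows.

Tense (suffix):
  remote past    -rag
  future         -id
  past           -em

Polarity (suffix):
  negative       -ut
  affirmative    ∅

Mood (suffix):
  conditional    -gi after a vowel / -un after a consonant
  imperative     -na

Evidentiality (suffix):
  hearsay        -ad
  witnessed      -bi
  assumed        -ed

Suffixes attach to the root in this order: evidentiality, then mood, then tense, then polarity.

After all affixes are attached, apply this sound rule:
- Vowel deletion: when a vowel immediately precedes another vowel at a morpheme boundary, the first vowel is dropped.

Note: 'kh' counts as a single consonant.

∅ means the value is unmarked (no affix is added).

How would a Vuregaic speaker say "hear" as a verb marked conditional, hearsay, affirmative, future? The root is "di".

dadunid

Attach evidentiality hearsay -ad → diad.
Attach mood conditional -un (after consonant 'd') → diadun.
Attach tense future -id → diadunid.
polarity = affirmative: zero marking, form stays diadunid.
Apply vowel deletion: diadunid → dadunid.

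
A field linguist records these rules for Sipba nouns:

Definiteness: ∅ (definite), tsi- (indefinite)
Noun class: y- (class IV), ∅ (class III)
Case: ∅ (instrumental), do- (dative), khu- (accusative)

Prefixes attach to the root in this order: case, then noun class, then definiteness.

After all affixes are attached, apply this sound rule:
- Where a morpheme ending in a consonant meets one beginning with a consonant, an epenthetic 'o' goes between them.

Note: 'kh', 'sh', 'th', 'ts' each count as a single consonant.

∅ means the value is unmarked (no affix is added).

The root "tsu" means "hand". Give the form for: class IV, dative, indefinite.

Attach case dative do- → dotsu.
Attach noun class class IV y- → ydotsu.
Attach definiteness indefinite tsi- → tsiydotsu.
Apply epenthesis: tsiydotsu → tsiyodotsu.

tsiyodotsu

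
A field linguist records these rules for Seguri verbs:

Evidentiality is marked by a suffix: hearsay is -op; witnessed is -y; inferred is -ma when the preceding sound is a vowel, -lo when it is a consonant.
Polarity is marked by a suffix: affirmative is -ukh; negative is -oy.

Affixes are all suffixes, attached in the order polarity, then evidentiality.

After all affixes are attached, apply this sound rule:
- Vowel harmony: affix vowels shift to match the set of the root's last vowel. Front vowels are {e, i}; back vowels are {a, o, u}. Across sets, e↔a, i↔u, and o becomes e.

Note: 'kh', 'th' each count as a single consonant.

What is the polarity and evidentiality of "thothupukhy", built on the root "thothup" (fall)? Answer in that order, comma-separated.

affirmative, witnessed

Segment: thothup-ukh-y.
polarity: -ukh → affirmative.
evidentiality: -y → witnessed.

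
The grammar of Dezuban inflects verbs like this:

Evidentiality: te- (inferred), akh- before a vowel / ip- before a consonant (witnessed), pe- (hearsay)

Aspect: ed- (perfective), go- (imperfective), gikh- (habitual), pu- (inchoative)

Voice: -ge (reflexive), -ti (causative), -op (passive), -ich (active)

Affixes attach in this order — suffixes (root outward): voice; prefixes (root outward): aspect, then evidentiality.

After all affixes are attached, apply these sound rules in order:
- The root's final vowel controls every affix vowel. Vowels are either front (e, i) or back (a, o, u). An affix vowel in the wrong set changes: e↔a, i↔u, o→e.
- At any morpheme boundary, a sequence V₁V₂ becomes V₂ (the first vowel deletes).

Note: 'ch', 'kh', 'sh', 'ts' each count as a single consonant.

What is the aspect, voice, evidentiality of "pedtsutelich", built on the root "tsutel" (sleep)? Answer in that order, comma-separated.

perfective, active, hearsay

Segment: pe-ed-tsutel-ich.
aspect: ed- → perfective.
voice: -ich → active.
evidentiality: pe- → hearsay.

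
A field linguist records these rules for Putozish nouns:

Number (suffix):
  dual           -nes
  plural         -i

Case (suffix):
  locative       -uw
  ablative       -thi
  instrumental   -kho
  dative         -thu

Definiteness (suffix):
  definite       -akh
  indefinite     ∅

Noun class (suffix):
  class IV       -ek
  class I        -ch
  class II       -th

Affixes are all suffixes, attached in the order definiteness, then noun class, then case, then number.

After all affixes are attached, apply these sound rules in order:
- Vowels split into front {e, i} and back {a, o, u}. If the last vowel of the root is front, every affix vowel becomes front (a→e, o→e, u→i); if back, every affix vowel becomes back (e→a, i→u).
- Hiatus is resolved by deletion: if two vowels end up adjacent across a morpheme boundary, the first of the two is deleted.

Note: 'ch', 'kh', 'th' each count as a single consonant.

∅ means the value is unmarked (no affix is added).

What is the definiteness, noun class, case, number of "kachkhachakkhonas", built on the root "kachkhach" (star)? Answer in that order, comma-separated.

Segment: kachkhach-ek-kho-nes.
definiteness: ∅ → indefinite.
noun class: -ek → class IV.
case: -kho → instrumental.
number: -nes → dual.

indefinite, class IV, instrumental, dual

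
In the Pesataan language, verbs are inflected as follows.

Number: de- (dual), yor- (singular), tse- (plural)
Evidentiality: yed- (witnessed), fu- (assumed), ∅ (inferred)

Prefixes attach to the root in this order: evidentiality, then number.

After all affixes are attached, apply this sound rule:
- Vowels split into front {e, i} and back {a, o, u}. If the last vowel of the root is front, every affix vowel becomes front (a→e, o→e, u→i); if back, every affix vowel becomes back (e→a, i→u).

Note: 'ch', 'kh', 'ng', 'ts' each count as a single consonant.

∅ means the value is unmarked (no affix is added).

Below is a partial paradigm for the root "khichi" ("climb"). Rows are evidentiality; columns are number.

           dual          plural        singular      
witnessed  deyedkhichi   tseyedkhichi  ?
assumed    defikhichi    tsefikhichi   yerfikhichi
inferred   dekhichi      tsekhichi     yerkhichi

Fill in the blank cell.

yeryedkhichi

Attach evidentiality witnessed yed- → yedkhichi.
Attach number singular yor- → yoryedkhichi.
Apply vowel harmony: yoryedkhichi → yeryedkhichi.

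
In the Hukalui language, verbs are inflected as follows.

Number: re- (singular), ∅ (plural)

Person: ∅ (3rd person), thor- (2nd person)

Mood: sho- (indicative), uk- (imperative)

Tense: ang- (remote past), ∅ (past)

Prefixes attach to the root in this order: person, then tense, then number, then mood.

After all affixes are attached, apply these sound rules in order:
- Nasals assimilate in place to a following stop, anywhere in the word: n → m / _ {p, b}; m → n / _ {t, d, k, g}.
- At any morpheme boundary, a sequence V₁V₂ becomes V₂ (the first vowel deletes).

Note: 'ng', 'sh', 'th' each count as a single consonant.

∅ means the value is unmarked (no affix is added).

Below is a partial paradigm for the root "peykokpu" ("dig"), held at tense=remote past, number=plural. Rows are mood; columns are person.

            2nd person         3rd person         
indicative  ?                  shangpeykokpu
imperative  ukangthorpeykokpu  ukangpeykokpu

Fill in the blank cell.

Attach person 2nd person thor- → thorpeykokpu.
Attach tense remote past ang- → angthorpeykokpu.
number = plural: zero marking, form stays angthorpeykokpu.
Attach mood indicative sho- → shoangthorpeykokpu.
Nasal assimilation: no change.
Apply vowel deletion: shoangthorpeykokpu → shangthorpeykokpu.

shangthorpeykokpu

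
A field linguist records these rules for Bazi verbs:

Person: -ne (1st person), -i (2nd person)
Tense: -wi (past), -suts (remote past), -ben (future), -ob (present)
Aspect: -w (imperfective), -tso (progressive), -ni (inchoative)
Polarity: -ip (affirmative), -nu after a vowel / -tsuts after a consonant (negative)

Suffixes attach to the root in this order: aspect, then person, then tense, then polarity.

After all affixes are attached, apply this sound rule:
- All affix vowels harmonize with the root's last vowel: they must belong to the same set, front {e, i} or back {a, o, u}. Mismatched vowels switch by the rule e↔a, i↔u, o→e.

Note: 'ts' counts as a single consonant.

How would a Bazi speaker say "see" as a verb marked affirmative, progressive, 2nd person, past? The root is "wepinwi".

Attach aspect progressive -tso → wepinwitso.
Attach person 2nd person -i → wepinwitsoi.
Attach tense past -wi → wepinwitsoiwi.
Attach polarity affirmative -ip → wepinwitsoiwiip.
Apply vowel harmony: wepinwitsoiwiip → wepinwitseiwiip.

wepinwitseiwiip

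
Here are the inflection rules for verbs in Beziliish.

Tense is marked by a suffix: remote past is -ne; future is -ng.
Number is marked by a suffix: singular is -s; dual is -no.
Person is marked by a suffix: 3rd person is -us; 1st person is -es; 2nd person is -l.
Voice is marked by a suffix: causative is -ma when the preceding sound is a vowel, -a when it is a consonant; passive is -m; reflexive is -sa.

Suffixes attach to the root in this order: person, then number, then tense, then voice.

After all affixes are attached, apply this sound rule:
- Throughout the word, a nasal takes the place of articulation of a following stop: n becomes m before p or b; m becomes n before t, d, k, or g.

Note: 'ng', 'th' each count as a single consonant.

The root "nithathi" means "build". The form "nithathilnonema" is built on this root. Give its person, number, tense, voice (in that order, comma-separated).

Segment: nithathi-l-no-ne-ma.
person: -l → 2nd person.
number: -no → dual.
tense: -ne → remote past.
voice: -ma/a → causative.

2nd person, dual, remote past, causative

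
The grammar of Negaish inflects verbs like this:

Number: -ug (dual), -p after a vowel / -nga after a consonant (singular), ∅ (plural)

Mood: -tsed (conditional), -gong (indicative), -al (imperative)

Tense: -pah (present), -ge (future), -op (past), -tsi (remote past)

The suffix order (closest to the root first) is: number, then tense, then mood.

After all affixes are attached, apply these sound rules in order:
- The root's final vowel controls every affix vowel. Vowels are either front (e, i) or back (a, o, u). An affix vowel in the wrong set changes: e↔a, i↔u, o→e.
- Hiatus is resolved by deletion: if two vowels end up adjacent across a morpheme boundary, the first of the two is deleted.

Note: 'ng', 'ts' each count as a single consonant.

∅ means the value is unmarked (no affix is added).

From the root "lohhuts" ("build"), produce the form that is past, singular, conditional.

Attach number singular -nga (after consonant 'ts') → lohhutsnga.
Attach tense past -op → lohhutsngaop.
Attach mood conditional -tsed → lohhutsngaoptsed.
Apply vowel harmony: lohhutsngaoptsed → lohhutsngaoptsad.
Apply vowel deletion: lohhutsngaoptsad → lohhutsngoptsad.

lohhutsngoptsad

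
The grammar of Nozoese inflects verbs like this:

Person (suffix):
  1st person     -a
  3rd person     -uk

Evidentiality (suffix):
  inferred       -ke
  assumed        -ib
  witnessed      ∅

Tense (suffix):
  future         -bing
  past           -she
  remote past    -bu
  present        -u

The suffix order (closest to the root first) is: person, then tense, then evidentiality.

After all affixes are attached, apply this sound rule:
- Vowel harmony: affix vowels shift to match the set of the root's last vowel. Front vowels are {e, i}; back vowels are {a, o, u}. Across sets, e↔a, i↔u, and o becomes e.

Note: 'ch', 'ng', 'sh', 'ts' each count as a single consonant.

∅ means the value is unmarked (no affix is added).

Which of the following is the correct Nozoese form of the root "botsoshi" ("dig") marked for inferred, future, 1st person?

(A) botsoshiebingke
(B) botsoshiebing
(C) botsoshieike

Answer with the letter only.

A

Attach person 1st person -a → botsoshia.
Attach tense future -bing → botsoshiabing.
Attach evidentiality inferred -ke → botsoshiabingke.
Apply vowel harmony: botsoshiabingke → botsoshiebingke.
So the correct form is botsoshiebingke, option (A).
(C) botsoshieike is wrong: it uses present instead of future for tense.
(B) botsoshiebing is wrong: it uses witnessed instead of inferred for evidentiality.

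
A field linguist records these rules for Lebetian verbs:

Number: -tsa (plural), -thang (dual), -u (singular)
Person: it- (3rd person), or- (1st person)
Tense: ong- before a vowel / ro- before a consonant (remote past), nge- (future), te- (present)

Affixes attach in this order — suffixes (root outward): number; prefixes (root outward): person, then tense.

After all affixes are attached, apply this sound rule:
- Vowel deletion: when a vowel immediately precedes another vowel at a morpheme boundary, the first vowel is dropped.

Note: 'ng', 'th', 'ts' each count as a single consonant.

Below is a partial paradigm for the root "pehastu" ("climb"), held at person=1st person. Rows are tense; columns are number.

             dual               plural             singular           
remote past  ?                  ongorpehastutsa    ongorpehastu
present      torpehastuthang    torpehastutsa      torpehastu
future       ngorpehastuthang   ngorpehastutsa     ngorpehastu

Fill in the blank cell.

ongorpehastuthang

Attach person 1st person or- → orpehastu.
Attach number dual -thang → orpehastuthang.
Attach tense remote past ong- (before vowel 'o') → ongorpehastuthang.
Vowel deletion: no change.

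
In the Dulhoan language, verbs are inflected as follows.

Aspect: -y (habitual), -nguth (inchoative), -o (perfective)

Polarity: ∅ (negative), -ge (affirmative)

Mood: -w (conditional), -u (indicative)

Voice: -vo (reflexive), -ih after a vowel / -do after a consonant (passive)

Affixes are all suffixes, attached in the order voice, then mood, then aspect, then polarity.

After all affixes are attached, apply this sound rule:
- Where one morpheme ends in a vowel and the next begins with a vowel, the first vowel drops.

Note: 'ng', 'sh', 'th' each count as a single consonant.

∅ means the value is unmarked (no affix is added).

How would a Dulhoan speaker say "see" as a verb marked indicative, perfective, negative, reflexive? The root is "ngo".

Attach voice reflexive -vo → ngovo.
Attach mood indicative -u → ngovou.
Attach aspect perfective -o → ngovouo.
polarity = negative: zero marking, form stays ngovouo.
Apply vowel deletion: ngovouo → ngovo.

ngovo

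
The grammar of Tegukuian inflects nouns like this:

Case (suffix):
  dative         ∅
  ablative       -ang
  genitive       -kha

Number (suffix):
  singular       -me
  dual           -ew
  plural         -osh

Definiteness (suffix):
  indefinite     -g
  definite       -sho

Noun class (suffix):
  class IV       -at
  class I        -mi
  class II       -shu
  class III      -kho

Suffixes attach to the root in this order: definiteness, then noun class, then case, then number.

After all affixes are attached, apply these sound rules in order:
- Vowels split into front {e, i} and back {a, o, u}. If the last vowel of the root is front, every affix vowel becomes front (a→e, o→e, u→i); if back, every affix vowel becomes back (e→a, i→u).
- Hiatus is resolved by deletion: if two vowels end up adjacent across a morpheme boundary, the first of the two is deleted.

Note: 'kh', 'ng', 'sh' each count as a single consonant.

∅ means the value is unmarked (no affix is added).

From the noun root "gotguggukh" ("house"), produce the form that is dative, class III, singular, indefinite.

gotguggukhgkhoma

Attach definiteness indefinite -g → gotguggukhg.
Attach noun class class III -kho → gotguggukhgkho.
case = dative: zero marking, form stays gotguggukhgkho.
Attach number singular -me → gotguggukhgkhome.
Apply vowel harmony: gotguggukhgkhome → gotguggukhgkhoma.
Vowel deletion: no change.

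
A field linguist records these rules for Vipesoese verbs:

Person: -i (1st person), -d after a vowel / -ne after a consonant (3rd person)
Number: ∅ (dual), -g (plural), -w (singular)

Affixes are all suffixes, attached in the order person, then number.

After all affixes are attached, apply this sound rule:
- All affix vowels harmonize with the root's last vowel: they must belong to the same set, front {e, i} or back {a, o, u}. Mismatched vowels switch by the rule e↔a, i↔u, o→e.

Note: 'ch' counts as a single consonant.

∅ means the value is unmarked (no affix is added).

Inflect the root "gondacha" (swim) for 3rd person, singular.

gondachadw

Attach person 3rd person -d (after vowel 'a') → gondachad.
Attach number singular -w → gondachadw.
Vowel harmony: no change.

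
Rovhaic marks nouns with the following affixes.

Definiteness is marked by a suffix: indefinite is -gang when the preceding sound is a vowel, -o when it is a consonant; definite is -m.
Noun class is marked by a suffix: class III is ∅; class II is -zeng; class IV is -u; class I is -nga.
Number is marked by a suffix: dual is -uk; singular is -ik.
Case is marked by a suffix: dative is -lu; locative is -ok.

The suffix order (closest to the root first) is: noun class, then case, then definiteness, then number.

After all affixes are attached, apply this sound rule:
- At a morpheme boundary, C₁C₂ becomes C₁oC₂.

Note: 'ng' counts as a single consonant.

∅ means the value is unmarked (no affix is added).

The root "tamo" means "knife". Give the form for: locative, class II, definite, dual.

Attach noun class class II -zeng → tamozeng.
Attach case locative -ok → tamozengok.
Attach definiteness definite -m → tamozengokm.
Attach number dual -uk → tamozengokmuk.
Apply epenthesis: tamozengokmuk → tamozengokomuk.

tamozengokomuk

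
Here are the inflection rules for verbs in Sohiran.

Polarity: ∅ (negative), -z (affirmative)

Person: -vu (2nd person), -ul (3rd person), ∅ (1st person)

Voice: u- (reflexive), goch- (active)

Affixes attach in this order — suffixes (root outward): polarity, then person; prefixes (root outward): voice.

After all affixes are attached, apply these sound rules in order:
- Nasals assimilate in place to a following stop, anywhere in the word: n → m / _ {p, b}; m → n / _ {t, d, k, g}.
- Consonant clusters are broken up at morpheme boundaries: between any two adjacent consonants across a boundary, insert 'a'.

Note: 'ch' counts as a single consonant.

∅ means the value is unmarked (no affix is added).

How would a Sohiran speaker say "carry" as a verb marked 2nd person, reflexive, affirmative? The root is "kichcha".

ukichchazavu

Attach polarity affirmative -z → kichchaz.
Attach voice reflexive u- → ukichchaz.
Attach person 2nd person -vu → ukichchazvu.
Nasal assimilation: no change.
Apply epenthesis: ukichchazvu → ukichchazavu.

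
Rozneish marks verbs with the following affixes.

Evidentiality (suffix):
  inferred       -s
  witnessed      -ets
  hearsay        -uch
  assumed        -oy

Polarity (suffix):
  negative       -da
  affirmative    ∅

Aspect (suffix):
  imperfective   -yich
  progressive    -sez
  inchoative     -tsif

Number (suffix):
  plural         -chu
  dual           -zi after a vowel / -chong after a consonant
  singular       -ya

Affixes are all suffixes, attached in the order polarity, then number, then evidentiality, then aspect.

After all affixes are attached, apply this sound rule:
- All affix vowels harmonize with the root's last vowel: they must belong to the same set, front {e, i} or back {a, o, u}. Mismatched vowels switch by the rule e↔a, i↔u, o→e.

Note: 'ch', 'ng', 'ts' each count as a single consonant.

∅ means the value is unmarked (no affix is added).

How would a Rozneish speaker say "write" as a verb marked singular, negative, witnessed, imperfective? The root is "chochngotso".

chochngotsodayaatsyuch

Attach polarity negative -da → chochngotsoda.
Attach number singular -ya → chochngotsodaya.
Attach evidentiality witnessed -ets → chochngotsodayaets.
Attach aspect imperfective -yich → chochngotsodayaetsyich.
Apply vowel harmony: chochngotsodayaetsyich → chochngotsodayaatsyuch.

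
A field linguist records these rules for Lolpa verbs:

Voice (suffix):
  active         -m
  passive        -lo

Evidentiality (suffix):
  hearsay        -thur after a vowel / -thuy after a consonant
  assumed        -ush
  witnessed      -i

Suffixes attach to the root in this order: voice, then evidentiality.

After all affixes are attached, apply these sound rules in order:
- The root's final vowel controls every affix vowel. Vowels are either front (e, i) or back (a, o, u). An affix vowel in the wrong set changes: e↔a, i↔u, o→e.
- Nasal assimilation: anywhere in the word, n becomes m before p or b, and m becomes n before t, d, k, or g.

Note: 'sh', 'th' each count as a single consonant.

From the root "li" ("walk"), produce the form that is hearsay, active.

limthiy

Attach voice active -m → lim.
Attach evidentiality hearsay -thuy (after consonant 'm') → limthuy.
Apply vowel harmony: limthuy → limthiy.
Nasal assimilation: no change.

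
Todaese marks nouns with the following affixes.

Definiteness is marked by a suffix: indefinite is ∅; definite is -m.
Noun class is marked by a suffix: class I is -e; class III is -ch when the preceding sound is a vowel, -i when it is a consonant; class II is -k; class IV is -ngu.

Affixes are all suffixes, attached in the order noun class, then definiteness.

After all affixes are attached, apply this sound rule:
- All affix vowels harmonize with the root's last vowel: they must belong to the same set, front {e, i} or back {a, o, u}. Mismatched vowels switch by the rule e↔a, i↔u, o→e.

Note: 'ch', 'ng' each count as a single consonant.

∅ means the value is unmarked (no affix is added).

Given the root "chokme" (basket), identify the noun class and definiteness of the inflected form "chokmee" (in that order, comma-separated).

Segment: chokme-e.
noun class: -e → class I.
definiteness: ∅ → indefinite.

class I, indefinite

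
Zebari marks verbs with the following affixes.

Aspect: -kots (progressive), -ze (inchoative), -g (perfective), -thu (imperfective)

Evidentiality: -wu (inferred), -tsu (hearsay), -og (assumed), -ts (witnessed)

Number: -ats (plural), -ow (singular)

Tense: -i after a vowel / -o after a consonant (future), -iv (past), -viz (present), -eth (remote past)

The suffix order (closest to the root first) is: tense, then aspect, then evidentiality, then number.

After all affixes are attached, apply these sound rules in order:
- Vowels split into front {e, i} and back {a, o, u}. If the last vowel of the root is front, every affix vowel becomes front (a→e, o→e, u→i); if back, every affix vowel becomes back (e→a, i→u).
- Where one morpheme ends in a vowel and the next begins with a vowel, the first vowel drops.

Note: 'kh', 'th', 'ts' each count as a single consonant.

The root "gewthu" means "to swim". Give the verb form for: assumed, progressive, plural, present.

gewthuvuzkotsogats

Attach tense present -viz → gewthuviz.
Attach aspect progressive -kots → gewthuvizkots.
Attach evidentiality assumed -og → gewthuvizkotsog.
Attach number plural -ats → gewthuvizkotsogats.
Apply vowel harmony: gewthuvizkotsogats → gewthuvuzkotsogats.
Vowel deletion: no change.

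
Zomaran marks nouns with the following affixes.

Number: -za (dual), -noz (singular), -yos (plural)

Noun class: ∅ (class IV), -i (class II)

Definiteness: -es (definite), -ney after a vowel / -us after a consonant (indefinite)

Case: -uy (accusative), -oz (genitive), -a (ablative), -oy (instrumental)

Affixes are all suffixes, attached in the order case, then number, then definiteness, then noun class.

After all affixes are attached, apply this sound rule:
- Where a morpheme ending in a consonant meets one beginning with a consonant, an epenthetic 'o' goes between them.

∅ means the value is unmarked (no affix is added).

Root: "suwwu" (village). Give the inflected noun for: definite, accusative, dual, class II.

Attach case accusative -uy → suwwuuy.
Attach number dual -za → suwwuuyza.
Attach definiteness definite -es → suwwuuyzaes.
Attach noun class class II -i → suwwuuyzaesi.
Apply epenthesis: suwwuuyzaesi → suwwuuyozaesi.

suwwuuyozaesi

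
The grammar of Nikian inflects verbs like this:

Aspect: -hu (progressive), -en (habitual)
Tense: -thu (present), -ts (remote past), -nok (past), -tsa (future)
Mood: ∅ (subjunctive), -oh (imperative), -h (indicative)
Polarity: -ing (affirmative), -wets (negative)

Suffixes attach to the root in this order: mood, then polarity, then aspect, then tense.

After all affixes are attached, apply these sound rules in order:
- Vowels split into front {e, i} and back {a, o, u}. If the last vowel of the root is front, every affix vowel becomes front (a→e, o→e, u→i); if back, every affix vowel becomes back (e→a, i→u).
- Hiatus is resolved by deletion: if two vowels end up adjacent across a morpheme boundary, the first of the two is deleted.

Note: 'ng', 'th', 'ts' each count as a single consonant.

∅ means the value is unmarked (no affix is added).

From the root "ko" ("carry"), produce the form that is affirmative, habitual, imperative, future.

Attach mood imperative -oh → kooh.
Attach polarity affirmative -ing → koohing.
Attach aspect habitual -en → koohingen.
Attach tense future -tsa → koohingentsa.
Apply vowel harmony: koohingentsa → koohungantsa.
Apply vowel deletion: koohungantsa → kohungantsa.

kohungantsa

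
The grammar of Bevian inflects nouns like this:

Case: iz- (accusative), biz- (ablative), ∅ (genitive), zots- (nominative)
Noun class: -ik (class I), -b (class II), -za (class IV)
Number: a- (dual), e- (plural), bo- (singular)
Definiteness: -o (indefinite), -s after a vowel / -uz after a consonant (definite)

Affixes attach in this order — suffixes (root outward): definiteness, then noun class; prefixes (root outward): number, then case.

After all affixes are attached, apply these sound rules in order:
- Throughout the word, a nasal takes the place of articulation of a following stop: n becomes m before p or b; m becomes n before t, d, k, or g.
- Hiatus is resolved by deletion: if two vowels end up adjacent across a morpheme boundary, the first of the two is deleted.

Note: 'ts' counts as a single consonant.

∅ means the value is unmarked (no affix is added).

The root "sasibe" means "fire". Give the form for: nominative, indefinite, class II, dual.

zotsasasibob

Attach number dual a- → asasibe.
Attach case nominative zots- → zotsasasibe.
Attach definiteness indefinite -o → zotsasasibeo.
Attach noun class class II -b → zotsasasibeob.
Nasal assimilation: no change.
Apply vowel deletion: zotsasasibeob → zotsasasibob.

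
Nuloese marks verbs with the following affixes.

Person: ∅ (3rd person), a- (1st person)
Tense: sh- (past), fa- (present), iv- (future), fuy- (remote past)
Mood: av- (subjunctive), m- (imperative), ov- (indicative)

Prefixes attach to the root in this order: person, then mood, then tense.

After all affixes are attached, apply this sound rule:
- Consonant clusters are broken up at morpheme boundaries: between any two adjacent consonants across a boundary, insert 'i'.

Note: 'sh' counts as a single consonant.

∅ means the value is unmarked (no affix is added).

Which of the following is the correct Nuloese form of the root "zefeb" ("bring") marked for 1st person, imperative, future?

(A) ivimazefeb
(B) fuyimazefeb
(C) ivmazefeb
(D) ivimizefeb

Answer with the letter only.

Attach person 1st person a- → azefeb.
Attach mood imperative m- → mazefeb.
Attach tense future iv- → ivmazefeb.
Apply epenthesis: ivmazefeb → ivimazefeb.
So the correct form is ivimazefeb, option (A).
(D) ivimizefeb is wrong: it uses 3rd person instead of 1st person for person.
(C) ivmazefeb is wrong: it fails to apply the sound rule(s).
(B) fuyimazefeb is wrong: it uses remote past instead of future for tense.

A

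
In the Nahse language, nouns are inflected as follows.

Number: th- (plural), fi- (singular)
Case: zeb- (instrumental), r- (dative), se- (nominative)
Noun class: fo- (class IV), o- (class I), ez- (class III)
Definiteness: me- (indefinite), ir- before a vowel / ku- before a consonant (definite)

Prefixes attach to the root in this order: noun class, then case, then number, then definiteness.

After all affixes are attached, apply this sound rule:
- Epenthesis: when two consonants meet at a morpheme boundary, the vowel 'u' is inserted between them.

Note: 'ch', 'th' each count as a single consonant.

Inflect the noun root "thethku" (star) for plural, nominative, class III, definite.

Attach noun class class III ez- → ezthethku.
Attach case nominative se- → seezthethku.
Attach number plural th- → thseezthethku.
Attach definiteness definite ku- (before consonant 'th') → kuthseezthethku.
Apply epenthesis: kuthseezthethku → kuthuseezuthethku.

kuthuseezuthethku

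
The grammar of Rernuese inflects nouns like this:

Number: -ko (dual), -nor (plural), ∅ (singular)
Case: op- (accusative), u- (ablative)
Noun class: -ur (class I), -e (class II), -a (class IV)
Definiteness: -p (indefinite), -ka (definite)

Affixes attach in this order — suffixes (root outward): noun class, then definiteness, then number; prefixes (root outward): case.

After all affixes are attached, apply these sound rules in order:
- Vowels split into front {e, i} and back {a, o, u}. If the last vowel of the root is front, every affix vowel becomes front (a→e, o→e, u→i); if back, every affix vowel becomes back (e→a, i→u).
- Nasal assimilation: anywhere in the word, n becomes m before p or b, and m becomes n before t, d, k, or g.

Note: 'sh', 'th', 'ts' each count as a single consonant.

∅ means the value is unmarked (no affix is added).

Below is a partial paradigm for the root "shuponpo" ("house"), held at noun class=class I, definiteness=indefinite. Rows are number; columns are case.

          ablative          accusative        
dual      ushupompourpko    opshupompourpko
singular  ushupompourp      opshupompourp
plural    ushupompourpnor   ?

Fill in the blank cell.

opshupompourpnor

Attach noun class class I -ur → shuponpour.
Attach definiteness indefinite -p → shuponpourp.
Attach number plural -nor → shuponpourpnor.
Attach case accusative op- → opshuponpourpnor.
Vowel harmony: no change.
Apply nasal assimilation: opshuponpourpnor → opshupompourpnor.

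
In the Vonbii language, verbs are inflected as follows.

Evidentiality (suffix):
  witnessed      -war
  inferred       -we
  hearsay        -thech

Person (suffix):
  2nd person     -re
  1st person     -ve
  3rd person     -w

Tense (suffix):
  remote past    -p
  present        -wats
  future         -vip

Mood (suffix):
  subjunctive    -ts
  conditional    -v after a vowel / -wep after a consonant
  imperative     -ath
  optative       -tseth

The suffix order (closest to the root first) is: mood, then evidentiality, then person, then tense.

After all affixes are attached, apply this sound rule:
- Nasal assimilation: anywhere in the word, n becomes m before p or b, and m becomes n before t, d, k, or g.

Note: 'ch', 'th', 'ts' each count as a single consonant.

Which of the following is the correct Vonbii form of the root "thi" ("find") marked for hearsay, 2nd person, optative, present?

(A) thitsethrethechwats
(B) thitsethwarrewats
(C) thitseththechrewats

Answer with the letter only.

C

Attach mood optative -tseth → thitseth.
Attach evidentiality hearsay -thech → thitseththech.
Attach person 2nd person -re → thitseththechre.
Attach tense present -wats → thitseththechrewats.
Nasal assimilation: no change.
So the correct form is thitseththechrewats, option (C).
(B) thitsethwarrewats is wrong: it uses witnessed instead of hearsay for evidentiality.
(A) thitsethrethechwats is wrong: it has the affixes in the wrong order.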